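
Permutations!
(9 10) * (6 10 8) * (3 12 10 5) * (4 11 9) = (3 12 10 4 11 9 8 6 5) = [0, 1, 2, 12, 11, 3, 5, 7, 6, 8, 4, 9, 10]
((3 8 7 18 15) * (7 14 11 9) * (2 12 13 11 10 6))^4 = (2 9 3 6 11 15 10 13 18 14 12 7 8)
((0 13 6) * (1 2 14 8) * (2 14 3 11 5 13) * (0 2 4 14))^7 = ((0 4 14 8 1)(2 3 11 5 13 6))^7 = (0 14 1 4 8)(2 3 11 5 13 6)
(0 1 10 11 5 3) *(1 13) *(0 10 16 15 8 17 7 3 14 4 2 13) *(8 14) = (1 16 15 14 4 2 13)(3 10 11 5 8 17 7) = [0, 16, 13, 10, 2, 8, 6, 3, 17, 9, 11, 5, 12, 1, 4, 14, 15, 7]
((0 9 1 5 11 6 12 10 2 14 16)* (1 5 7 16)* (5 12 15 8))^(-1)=((0 9 12 10 2 14 1 7 16)(5 11 6 15 8))^(-1)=(0 16 7 1 14 2 10 12 9)(5 8 15 6 11)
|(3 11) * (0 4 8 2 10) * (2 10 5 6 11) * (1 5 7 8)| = |(0 4 1 5 6 11 3 2 7 8 10)| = 11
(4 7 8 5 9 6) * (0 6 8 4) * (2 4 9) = [6, 1, 4, 3, 7, 2, 0, 9, 5, 8] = (0 6)(2 4 7 9 8 5)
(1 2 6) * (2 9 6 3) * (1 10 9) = (2 3)(6 10 9) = [0, 1, 3, 2, 4, 5, 10, 7, 8, 6, 9]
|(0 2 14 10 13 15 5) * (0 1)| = |(0 2 14 10 13 15 5 1)| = 8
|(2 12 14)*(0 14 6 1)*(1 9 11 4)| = |(0 14 2 12 6 9 11 4 1)| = 9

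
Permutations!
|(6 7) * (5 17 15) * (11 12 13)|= 6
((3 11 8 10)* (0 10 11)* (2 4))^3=(2 4)(8 11)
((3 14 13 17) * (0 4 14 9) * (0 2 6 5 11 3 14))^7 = (0 4)(2 6 5 11 3 9)(13 17 14)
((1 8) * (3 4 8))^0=(8)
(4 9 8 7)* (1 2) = (1 2)(4 9 8 7) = [0, 2, 1, 3, 9, 5, 6, 4, 7, 8]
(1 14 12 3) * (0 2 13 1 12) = (0 2 13 1 14)(3 12) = [2, 14, 13, 12, 4, 5, 6, 7, 8, 9, 10, 11, 3, 1, 0]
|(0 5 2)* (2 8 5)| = |(0 2)(5 8)| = 2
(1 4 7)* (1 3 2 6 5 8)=(1 4 7 3 2 6 5 8)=[0, 4, 6, 2, 7, 8, 5, 3, 1]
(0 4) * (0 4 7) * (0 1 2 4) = (0 7 1 2 4) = [7, 2, 4, 3, 0, 5, 6, 1]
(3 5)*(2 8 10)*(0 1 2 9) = (0 1 2 8 10 9)(3 5) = [1, 2, 8, 5, 4, 3, 6, 7, 10, 0, 9]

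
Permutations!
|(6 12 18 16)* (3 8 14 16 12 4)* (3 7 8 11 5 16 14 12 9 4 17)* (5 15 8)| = |(3 11 15 8 12 18 9 4 7 5 16 6 17)| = 13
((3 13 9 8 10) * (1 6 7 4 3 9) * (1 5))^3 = (1 4 5 7 13 6 3)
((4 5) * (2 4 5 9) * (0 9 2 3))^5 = ((0 9 3)(2 4))^5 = (0 3 9)(2 4)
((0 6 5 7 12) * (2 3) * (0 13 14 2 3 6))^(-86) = (2 13 7 6 14 12 5)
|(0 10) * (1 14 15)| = |(0 10)(1 14 15)| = 6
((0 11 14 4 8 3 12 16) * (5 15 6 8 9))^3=((0 11 14 4 9 5 15 6 8 3 12 16))^3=(0 4 15 3)(5 8 16 14)(6 12 11 9)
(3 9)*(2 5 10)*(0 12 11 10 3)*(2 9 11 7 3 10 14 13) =(0 12 7 3 11 14 13 2 5 10 9) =[12, 1, 5, 11, 4, 10, 6, 3, 8, 0, 9, 14, 7, 2, 13]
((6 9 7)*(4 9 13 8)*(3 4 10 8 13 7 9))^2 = ((13)(3 4)(6 7)(8 10))^2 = (13)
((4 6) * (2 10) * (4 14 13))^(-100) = (14)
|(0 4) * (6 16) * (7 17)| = 2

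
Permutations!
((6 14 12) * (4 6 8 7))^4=((4 6 14 12 8 7))^4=(4 8 14)(6 7 12)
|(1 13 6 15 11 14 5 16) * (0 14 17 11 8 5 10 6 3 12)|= 12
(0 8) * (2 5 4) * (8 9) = [9, 1, 5, 3, 2, 4, 6, 7, 0, 8] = (0 9 8)(2 5 4)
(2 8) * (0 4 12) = (0 4 12)(2 8) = [4, 1, 8, 3, 12, 5, 6, 7, 2, 9, 10, 11, 0]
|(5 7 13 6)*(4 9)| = 4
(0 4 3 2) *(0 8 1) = [4, 0, 8, 2, 3, 5, 6, 7, 1] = (0 4 3 2 8 1)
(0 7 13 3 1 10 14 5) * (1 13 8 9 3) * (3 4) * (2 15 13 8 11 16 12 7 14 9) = (0 14 5)(1 10 9 4 3 8 2 15 13)(7 11 16 12) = [14, 10, 15, 8, 3, 0, 6, 11, 2, 4, 9, 16, 7, 1, 5, 13, 12]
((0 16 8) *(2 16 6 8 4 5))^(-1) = (0 8 6)(2 5 4 16)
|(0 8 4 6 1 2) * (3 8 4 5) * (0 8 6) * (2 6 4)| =6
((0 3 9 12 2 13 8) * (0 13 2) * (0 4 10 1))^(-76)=((0 3 9 12 4 10 1)(8 13))^(-76)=(13)(0 3 9 12 4 10 1)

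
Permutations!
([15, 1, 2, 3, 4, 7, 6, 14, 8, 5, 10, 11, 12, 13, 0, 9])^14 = (0 9 7)(5 14 15)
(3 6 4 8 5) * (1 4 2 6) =(1 4 8 5 3)(2 6) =[0, 4, 6, 1, 8, 3, 2, 7, 5]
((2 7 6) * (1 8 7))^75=(8)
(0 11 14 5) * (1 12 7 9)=[11, 12, 2, 3, 4, 0, 6, 9, 8, 1, 10, 14, 7, 13, 5]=(0 11 14 5)(1 12 7 9)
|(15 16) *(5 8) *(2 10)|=2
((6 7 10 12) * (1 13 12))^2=((1 13 12 6 7 10))^2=(1 12 7)(6 10 13)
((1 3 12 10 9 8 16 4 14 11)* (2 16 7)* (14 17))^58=(1 7 11 8 14 9 17 10 4 12 16 3 2)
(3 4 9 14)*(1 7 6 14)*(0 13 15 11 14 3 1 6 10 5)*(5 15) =(0 13 5)(1 7 10 15 11 14)(3 4 9 6) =[13, 7, 2, 4, 9, 0, 3, 10, 8, 6, 15, 14, 12, 5, 1, 11]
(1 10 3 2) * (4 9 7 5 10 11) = (1 11 4 9 7 5 10 3 2) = [0, 11, 1, 2, 9, 10, 6, 5, 8, 7, 3, 4]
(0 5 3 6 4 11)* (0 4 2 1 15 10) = (0 5 3 6 2 1 15 10)(4 11) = [5, 15, 1, 6, 11, 3, 2, 7, 8, 9, 0, 4, 12, 13, 14, 10]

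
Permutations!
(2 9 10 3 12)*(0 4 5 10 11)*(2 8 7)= (0 4 5 10 3 12 8 7 2 9 11)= [4, 1, 9, 12, 5, 10, 6, 2, 7, 11, 3, 0, 8]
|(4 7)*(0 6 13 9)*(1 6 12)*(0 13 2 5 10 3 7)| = 10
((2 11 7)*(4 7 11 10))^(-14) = (11)(2 4)(7 10) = ((11)(2 10 4 7))^(-14)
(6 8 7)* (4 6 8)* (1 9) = (1 9)(4 6)(7 8) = [0, 9, 2, 3, 6, 5, 4, 8, 7, 1]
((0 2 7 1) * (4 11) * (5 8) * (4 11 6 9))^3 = (11)(0 1 7 2)(5 8)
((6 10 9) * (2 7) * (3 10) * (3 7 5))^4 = (2 9 5 6 3 7 10)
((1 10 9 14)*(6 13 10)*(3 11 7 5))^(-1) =((1 6 13 10 9 14)(3 11 7 5))^(-1) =(1 14 9 10 13 6)(3 5 7 11)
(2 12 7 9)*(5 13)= [0, 1, 12, 3, 4, 13, 6, 9, 8, 2, 10, 11, 7, 5]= (2 12 7 9)(5 13)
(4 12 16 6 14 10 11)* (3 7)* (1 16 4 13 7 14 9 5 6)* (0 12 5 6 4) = (0 12)(1 16)(3 14 10 11 13 7)(4 5)(6 9) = [12, 16, 2, 14, 5, 4, 9, 3, 8, 6, 11, 13, 0, 7, 10, 15, 1]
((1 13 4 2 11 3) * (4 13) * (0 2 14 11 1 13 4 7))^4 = ((0 2 1 7)(3 13 4 14 11))^4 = (3 11 14 4 13)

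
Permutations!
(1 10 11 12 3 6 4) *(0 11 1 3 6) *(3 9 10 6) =[11, 6, 2, 0, 9, 5, 4, 7, 8, 10, 1, 12, 3] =(0 11 12 3)(1 6 4 9 10)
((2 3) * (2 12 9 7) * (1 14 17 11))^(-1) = ((1 14 17 11)(2 3 12 9 7))^(-1) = (1 11 17 14)(2 7 9 12 3)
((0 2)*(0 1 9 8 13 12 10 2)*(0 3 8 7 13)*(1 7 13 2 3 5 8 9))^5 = (13)(0 8 5)(2 7)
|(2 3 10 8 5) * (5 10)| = |(2 3 5)(8 10)| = 6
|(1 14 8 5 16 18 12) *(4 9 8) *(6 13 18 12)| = |(1 14 4 9 8 5 16 12)(6 13 18)| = 24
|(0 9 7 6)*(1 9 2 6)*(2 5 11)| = |(0 5 11 2 6)(1 9 7)| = 15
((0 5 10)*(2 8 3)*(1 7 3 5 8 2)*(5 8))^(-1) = ((0 5 10)(1 7 3))^(-1) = (0 10 5)(1 3 7)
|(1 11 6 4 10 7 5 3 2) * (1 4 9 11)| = 6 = |(2 4 10 7 5 3)(6 9 11)|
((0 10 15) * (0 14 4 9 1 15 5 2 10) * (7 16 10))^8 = (1 4 15 9 14)(2 10 7 5 16)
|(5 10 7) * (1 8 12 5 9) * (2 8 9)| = 6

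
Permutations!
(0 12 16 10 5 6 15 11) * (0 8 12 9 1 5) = (0 9 1 5 6 15 11 8 12 16 10) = [9, 5, 2, 3, 4, 6, 15, 7, 12, 1, 0, 8, 16, 13, 14, 11, 10]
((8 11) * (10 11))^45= (11)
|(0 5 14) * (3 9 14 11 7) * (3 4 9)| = |(0 5 11 7 4 9 14)| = 7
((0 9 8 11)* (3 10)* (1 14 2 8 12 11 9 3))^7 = (0 9 14 3 12 2 10 11 8 1) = ((0 3 10 1 14 2 8 9 12 11))^7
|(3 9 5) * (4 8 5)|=5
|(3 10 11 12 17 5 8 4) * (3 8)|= |(3 10 11 12 17 5)(4 8)|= 6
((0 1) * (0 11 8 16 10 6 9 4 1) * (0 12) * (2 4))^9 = ((0 12)(1 11 8 16 10 6 9 2 4))^9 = (16)(0 12)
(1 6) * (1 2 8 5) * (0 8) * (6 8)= (0 6 2)(1 8 5)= [6, 8, 0, 3, 4, 1, 2, 7, 5]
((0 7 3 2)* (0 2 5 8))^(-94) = (0 7 3 5 8)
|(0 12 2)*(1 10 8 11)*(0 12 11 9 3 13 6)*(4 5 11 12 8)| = 40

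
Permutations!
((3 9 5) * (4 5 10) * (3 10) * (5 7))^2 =(4 5)(7 10) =((3 9)(4 7 5 10))^2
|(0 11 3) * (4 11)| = |(0 4 11 3)| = 4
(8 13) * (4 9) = (4 9)(8 13) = [0, 1, 2, 3, 9, 5, 6, 7, 13, 4, 10, 11, 12, 8]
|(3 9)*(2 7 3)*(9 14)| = 5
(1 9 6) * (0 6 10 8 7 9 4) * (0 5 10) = (0 6 1 4 5 10 8 7 9) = [6, 4, 2, 3, 5, 10, 1, 9, 7, 0, 8]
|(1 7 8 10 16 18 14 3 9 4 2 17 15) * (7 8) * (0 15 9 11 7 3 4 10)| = |(0 15 1 8)(2 17 9 10 16 18 14 4)(3 11 7)| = 24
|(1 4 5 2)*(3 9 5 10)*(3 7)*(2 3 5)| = 8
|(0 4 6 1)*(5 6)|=5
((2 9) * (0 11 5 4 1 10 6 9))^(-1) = (0 2 9 6 10 1 4 5 11)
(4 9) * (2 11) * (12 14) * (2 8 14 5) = (2 11 8 14 12 5)(4 9) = [0, 1, 11, 3, 9, 2, 6, 7, 14, 4, 10, 8, 5, 13, 12]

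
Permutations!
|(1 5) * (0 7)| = 2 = |(0 7)(1 5)|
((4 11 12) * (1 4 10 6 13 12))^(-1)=(1 11 4)(6 10 12 13)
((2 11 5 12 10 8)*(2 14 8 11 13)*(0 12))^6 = (14)(0 12 10 11 5)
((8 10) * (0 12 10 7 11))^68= ((0 12 10 8 7 11))^68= (0 10 7)(8 11 12)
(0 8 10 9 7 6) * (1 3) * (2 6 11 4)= (0 8 10 9 7 11 4 2 6)(1 3)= [8, 3, 6, 1, 2, 5, 0, 11, 10, 7, 9, 4]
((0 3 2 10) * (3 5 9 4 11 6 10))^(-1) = ((0 5 9 4 11 6 10)(2 3))^(-1) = (0 10 6 11 4 9 5)(2 3)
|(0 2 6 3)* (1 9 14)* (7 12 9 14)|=|(0 2 6 3)(1 14)(7 12 9)|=12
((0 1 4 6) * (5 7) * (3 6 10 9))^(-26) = ((0 1 4 10 9 3 6)(5 7))^(-26) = (0 4 9 6 1 10 3)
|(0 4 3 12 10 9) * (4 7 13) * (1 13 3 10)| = 9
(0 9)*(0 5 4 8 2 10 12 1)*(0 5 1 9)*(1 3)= (1 5 4 8 2 10 12 9 3)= [0, 5, 10, 1, 8, 4, 6, 7, 2, 3, 12, 11, 9]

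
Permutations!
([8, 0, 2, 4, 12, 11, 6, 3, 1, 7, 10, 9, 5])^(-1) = (0 1 8)(3 7 9 11 5 12 4)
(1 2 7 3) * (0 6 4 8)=[6, 2, 7, 1, 8, 5, 4, 3, 0]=(0 6 4 8)(1 2 7 3)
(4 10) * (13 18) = (4 10)(13 18) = [0, 1, 2, 3, 10, 5, 6, 7, 8, 9, 4, 11, 12, 18, 14, 15, 16, 17, 13]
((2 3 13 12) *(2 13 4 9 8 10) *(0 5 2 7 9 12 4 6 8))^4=(0 6 9 3 7 2 10 5 8)(4 12 13)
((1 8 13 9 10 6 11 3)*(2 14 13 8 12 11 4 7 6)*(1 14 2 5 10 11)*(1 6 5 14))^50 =((1 12 6 4 7 5 10 14 13 9 11 3))^50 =(1 6 7 10 13 11)(3 12 4 5 14 9)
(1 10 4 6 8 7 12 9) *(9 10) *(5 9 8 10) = [0, 8, 2, 3, 6, 9, 10, 12, 7, 1, 4, 11, 5] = (1 8 7 12 5 9)(4 6 10)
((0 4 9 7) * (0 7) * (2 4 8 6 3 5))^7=((0 8 6 3 5 2 4 9))^7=(0 9 4 2 5 3 6 8)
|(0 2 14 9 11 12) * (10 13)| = 6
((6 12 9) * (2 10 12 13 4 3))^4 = ((2 10 12 9 6 13 4 3))^4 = (2 6)(3 9)(4 12)(10 13)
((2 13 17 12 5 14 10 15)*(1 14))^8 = ((1 14 10 15 2 13 17 12 5))^8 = (1 5 12 17 13 2 15 10 14)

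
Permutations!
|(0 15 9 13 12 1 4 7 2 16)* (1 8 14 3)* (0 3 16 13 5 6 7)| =15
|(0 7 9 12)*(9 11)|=5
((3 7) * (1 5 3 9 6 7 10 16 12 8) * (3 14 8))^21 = (1 5 14 8)(3 10 16 12) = ((1 5 14 8)(3 10 16 12)(6 7 9))^21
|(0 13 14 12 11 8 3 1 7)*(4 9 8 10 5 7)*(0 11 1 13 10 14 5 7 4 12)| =|(0 10 7 11 14)(1 12)(3 13 5 4 9 8)| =30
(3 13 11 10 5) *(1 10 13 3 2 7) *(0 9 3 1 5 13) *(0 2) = (0 9 3 1 10 13 11 2 7 5) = [9, 10, 7, 1, 4, 0, 6, 5, 8, 3, 13, 2, 12, 11]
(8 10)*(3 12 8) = (3 12 8 10) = [0, 1, 2, 12, 4, 5, 6, 7, 10, 9, 3, 11, 8]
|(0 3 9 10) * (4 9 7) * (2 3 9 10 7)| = |(0 9 7 4 10)(2 3)| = 10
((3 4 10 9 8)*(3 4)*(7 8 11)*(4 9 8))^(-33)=((4 10 8 9 11 7))^(-33)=(4 9)(7 8)(10 11)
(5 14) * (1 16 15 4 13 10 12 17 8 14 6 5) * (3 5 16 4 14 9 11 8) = (1 4 13 10 12 17 3 5 6 16 15 14)(8 9 11) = [0, 4, 2, 5, 13, 6, 16, 7, 9, 11, 12, 8, 17, 10, 1, 14, 15, 3]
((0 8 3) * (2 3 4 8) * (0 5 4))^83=(0 8 4 5 3 2)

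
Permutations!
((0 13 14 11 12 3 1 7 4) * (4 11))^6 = (0 14)(1 7 11 12 3)(4 13)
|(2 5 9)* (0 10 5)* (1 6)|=10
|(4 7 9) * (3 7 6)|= 5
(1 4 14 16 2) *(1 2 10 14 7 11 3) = (1 4 7 11 3)(10 14 16) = [0, 4, 2, 1, 7, 5, 6, 11, 8, 9, 14, 3, 12, 13, 16, 15, 10]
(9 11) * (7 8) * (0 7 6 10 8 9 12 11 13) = (0 7 9 13)(6 10 8)(11 12) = [7, 1, 2, 3, 4, 5, 10, 9, 6, 13, 8, 12, 11, 0]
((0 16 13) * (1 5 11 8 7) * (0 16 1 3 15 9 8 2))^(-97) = ((0 1 5 11 2)(3 15 9 8 7)(13 16))^(-97) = (0 11 1 2 5)(3 8 15 7 9)(13 16)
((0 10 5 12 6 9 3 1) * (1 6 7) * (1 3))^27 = (12)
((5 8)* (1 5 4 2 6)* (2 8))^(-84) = ((1 5 2 6)(4 8))^(-84) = (8)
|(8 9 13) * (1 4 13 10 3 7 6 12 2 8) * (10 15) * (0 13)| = 36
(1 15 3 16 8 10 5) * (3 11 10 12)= (1 15 11 10 5)(3 16 8 12)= [0, 15, 2, 16, 4, 1, 6, 7, 12, 9, 5, 10, 3, 13, 14, 11, 8]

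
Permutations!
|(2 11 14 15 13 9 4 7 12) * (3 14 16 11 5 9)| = 12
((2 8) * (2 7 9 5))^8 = (2 9 8 5 7)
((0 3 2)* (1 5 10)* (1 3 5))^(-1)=((0 5 10 3 2))^(-1)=(0 2 3 10 5)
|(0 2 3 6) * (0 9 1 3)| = 4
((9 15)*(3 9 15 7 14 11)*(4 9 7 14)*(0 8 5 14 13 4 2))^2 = (15)(0 5 11 7)(2 8 14 3)(4 13 9)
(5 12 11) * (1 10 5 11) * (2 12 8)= (1 10 5 8 2 12)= [0, 10, 12, 3, 4, 8, 6, 7, 2, 9, 5, 11, 1]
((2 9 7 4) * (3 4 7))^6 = (2 3)(4 9)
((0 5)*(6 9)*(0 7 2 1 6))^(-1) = (0 9 6 1 2 7 5) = ((0 5 7 2 1 6 9))^(-1)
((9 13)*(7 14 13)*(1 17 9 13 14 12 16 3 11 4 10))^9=(1 10 4 11 3 16 12 7 9 17)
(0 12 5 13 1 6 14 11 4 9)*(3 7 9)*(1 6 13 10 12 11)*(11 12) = (0 12 5 10 11 4 3 7 9)(1 13 6 14) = [12, 13, 2, 7, 3, 10, 14, 9, 8, 0, 11, 4, 5, 6, 1]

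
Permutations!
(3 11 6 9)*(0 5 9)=(0 5 9 3 11 6)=[5, 1, 2, 11, 4, 9, 0, 7, 8, 3, 10, 6]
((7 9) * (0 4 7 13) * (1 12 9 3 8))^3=((0 4 7 3 8 1 12 9 13))^3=(0 3 12)(1 13 7)(4 8 9)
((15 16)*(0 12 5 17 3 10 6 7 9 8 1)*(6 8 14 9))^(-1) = ((0 12 5 17 3 10 8 1)(6 7)(9 14)(15 16))^(-1) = (0 1 8 10 3 17 5 12)(6 7)(9 14)(15 16)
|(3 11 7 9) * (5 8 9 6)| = |(3 11 7 6 5 8 9)| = 7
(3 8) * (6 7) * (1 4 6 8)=(1 4 6 7 8 3)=[0, 4, 2, 1, 6, 5, 7, 8, 3]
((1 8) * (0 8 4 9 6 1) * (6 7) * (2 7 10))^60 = (1 2 4 7 9 6 10) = ((0 8)(1 4 9 10 2 7 6))^60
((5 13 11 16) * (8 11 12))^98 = (5 12 11)(8 16 13)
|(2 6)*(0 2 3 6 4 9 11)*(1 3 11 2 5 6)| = 12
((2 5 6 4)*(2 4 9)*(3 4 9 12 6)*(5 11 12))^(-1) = ((2 11 12 6 5 3 4 9))^(-1) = (2 9 4 3 5 6 12 11)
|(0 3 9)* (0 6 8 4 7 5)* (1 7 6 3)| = 12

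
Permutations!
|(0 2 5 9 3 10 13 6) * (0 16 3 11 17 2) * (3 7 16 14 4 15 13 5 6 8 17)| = |(2 6 14 4 15 13 8 17)(3 10 5 9 11)(7 16)| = 40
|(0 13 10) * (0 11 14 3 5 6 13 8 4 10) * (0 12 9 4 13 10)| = 6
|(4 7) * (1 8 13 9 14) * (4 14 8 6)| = 15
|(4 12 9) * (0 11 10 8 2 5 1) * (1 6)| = 24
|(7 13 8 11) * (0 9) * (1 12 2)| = |(0 9)(1 12 2)(7 13 8 11)| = 12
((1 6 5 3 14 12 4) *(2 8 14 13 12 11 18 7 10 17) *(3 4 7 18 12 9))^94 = ((18)(1 6 5 4)(2 8 14 11 12 7 10 17)(3 13 9))^94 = (18)(1 5)(2 10 12 14)(3 13 9)(4 6)(7 11 8 17)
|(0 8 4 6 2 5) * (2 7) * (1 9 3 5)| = 10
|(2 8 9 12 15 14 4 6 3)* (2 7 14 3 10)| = |(2 8 9 12 15 3 7 14 4 6 10)| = 11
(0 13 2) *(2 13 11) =[11, 1, 0, 3, 4, 5, 6, 7, 8, 9, 10, 2, 12, 13] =(13)(0 11 2)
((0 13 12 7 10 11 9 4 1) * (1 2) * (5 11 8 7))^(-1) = ((0 13 12 5 11 9 4 2 1)(7 10 8))^(-1) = (0 1 2 4 9 11 5 12 13)(7 8 10)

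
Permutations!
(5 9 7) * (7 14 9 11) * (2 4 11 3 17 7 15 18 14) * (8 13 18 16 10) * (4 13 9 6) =(2 13 18 14 6 4 11 15 16 10 8 9)(3 17 7 5) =[0, 1, 13, 17, 11, 3, 4, 5, 9, 2, 8, 15, 12, 18, 6, 16, 10, 7, 14]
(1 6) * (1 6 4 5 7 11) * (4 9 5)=[0, 9, 2, 3, 4, 7, 6, 11, 8, 5, 10, 1]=(1 9 5 7 11)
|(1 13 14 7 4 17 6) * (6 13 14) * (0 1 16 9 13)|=12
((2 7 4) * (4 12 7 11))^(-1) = ((2 11 4)(7 12))^(-1) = (2 4 11)(7 12)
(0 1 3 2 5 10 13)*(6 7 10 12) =(0 1 3 2 5 12 6 7 10 13) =[1, 3, 5, 2, 4, 12, 7, 10, 8, 9, 13, 11, 6, 0]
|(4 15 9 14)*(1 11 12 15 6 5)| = 9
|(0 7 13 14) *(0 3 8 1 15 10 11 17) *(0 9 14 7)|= 18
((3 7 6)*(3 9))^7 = (3 9 6 7) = ((3 7 6 9))^7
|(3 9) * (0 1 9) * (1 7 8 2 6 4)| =|(0 7 8 2 6 4 1 9 3)| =9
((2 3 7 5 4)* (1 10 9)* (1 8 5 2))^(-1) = ((1 10 9 8 5 4)(2 3 7))^(-1) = (1 4 5 8 9 10)(2 7 3)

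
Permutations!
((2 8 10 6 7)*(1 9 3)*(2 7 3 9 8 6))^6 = ((1 8 10 2 6 3))^6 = (10)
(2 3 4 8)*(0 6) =[6, 1, 3, 4, 8, 5, 0, 7, 2] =(0 6)(2 3 4 8)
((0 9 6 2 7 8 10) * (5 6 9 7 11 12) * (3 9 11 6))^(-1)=(0 10 8 7)(2 6)(3 5 12 11 9)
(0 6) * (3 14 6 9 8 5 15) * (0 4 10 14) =[9, 1, 2, 0, 10, 15, 4, 7, 5, 8, 14, 11, 12, 13, 6, 3] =(0 9 8 5 15 3)(4 10 14 6)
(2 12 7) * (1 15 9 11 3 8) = (1 15 9 11 3 8)(2 12 7) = [0, 15, 12, 8, 4, 5, 6, 2, 1, 11, 10, 3, 7, 13, 14, 9]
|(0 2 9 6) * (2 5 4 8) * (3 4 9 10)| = 20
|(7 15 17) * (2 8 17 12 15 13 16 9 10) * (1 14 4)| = 24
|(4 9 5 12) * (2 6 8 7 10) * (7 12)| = |(2 6 8 12 4 9 5 7 10)| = 9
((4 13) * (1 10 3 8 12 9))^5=(1 9 12 8 3 10)(4 13)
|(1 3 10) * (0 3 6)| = |(0 3 10 1 6)| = 5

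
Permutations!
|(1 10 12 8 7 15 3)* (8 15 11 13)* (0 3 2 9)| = 8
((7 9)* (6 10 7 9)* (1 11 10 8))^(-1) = ((1 11 10 7 6 8))^(-1) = (1 8 6 7 10 11)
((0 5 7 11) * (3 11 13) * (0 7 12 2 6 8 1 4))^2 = (0 12 6 1)(2 8 4 5)(3 7)(11 13)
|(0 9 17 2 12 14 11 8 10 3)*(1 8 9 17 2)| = 30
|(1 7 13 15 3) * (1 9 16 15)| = |(1 7 13)(3 9 16 15)| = 12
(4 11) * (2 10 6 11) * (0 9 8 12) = (0 9 8 12)(2 10 6 11 4) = [9, 1, 10, 3, 2, 5, 11, 7, 12, 8, 6, 4, 0]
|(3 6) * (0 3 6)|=2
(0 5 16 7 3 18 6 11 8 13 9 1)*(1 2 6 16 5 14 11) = [14, 0, 6, 18, 4, 5, 1, 3, 13, 2, 10, 8, 12, 9, 11, 15, 7, 17, 16] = (0 14 11 8 13 9 2 6 1)(3 18 16 7)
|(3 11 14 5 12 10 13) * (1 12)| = 8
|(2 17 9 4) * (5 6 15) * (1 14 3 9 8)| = |(1 14 3 9 4 2 17 8)(5 6 15)| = 24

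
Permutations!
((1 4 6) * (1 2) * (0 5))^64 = ((0 5)(1 4 6 2))^64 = (6)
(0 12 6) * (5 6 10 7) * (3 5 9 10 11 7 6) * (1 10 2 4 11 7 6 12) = (0 1 10 12 7 9 2 4 11 6)(3 5) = [1, 10, 4, 5, 11, 3, 0, 9, 8, 2, 12, 6, 7]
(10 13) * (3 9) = (3 9)(10 13) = [0, 1, 2, 9, 4, 5, 6, 7, 8, 3, 13, 11, 12, 10]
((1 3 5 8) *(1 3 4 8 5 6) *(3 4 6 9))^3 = (1 6)(3 9)(4 8) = ((1 6)(3 9)(4 8))^3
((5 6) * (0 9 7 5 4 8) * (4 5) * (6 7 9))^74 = ((9)(0 6 5 7 4 8))^74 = (9)(0 5 4)(6 7 8)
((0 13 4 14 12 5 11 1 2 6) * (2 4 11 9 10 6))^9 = (0 10 5 14 1 13 6 9 12 4 11)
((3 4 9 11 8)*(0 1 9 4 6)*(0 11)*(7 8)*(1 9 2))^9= ((0 9)(1 2)(3 6 11 7 8))^9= (0 9)(1 2)(3 8 7 11 6)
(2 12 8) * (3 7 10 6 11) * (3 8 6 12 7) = (2 7 10 12 6 11 8) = [0, 1, 7, 3, 4, 5, 11, 10, 2, 9, 12, 8, 6]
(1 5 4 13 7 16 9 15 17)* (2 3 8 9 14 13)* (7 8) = (1 5 4 2 3 7 16 14 13 8 9 15 17) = [0, 5, 3, 7, 2, 4, 6, 16, 9, 15, 10, 11, 12, 8, 13, 17, 14, 1]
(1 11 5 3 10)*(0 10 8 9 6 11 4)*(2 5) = [10, 4, 5, 8, 0, 3, 11, 7, 9, 6, 1, 2] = (0 10 1 4)(2 5 3 8 9 6 11)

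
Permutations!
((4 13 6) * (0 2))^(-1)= ((0 2)(4 13 6))^(-1)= (0 2)(4 6 13)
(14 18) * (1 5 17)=(1 5 17)(14 18)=[0, 5, 2, 3, 4, 17, 6, 7, 8, 9, 10, 11, 12, 13, 18, 15, 16, 1, 14]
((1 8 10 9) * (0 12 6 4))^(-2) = (0 6)(1 10)(4 12)(8 9)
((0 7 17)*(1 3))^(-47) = (0 7 17)(1 3)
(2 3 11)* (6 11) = [0, 1, 3, 6, 4, 5, 11, 7, 8, 9, 10, 2] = (2 3 6 11)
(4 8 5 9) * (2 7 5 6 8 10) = (2 7 5 9 4 10)(6 8) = [0, 1, 7, 3, 10, 9, 8, 5, 6, 4, 2]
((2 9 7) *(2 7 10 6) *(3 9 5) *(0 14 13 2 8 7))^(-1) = (0 7 8 6 10 9 3 5 2 13 14)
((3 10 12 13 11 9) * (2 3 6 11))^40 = ((2 3 10 12 13)(6 11 9))^40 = (13)(6 11 9)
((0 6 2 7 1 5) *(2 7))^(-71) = ((0 6 7 1 5))^(-71) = (0 5 1 7 6)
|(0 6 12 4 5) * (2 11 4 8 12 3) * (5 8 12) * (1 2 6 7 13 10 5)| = 10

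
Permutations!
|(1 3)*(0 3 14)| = |(0 3 1 14)| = 4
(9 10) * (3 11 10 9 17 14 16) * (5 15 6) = (3 11 10 17 14 16)(5 15 6) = [0, 1, 2, 11, 4, 15, 5, 7, 8, 9, 17, 10, 12, 13, 16, 6, 3, 14]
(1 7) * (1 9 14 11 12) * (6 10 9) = (1 7 6 10 9 14 11 12) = [0, 7, 2, 3, 4, 5, 10, 6, 8, 14, 9, 12, 1, 13, 11]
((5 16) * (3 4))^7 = (3 4)(5 16)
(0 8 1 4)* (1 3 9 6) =(0 8 3 9 6 1 4) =[8, 4, 2, 9, 0, 5, 1, 7, 3, 6]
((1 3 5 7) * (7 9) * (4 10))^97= (1 5 7 3 9)(4 10)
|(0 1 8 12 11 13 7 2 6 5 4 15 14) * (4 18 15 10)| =|(0 1 8 12 11 13 7 2 6 5 18 15 14)(4 10)| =26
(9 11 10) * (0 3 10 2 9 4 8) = [3, 1, 9, 10, 8, 5, 6, 7, 0, 11, 4, 2] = (0 3 10 4 8)(2 9 11)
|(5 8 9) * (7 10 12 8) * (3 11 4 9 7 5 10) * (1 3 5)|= |(1 3 11 4 9 10 12 8 7 5)|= 10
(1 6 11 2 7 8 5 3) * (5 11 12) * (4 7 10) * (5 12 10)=(12)(1 6 10 4 7 8 11 2 5 3)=[0, 6, 5, 1, 7, 3, 10, 8, 11, 9, 4, 2, 12]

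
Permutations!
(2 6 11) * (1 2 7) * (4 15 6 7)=(1 2 7)(4 15 6 11)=[0, 2, 7, 3, 15, 5, 11, 1, 8, 9, 10, 4, 12, 13, 14, 6]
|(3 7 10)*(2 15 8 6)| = |(2 15 8 6)(3 7 10)| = 12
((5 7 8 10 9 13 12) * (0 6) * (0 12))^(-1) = ((0 6 12 5 7 8 10 9 13))^(-1) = (0 13 9 10 8 7 5 12 6)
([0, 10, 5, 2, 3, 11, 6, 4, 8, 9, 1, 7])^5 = (1 10)(2 3 4 7 11 5)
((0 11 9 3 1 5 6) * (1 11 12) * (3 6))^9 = (0 12 1 5 3 11 9 6)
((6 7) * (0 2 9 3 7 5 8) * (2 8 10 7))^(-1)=(0 8)(2 3 9)(5 6 7 10)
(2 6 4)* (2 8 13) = (2 6 4 8 13) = [0, 1, 6, 3, 8, 5, 4, 7, 13, 9, 10, 11, 12, 2]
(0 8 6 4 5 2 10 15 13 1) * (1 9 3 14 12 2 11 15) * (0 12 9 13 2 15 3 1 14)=(0 8 6 4 5 11 3)(1 12 15 2 10 14 9)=[8, 12, 10, 0, 5, 11, 4, 7, 6, 1, 14, 3, 15, 13, 9, 2]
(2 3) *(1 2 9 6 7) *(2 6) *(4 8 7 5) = (1 6 5 4 8 7)(2 3 9) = [0, 6, 3, 9, 8, 4, 5, 1, 7, 2]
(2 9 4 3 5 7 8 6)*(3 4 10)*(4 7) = [0, 1, 9, 5, 7, 4, 2, 8, 6, 10, 3] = (2 9 10 3 5 4 7 8 6)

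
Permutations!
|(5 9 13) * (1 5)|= 4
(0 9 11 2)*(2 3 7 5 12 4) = (0 9 11 3 7 5 12 4 2) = [9, 1, 0, 7, 2, 12, 6, 5, 8, 11, 10, 3, 4]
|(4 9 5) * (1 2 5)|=5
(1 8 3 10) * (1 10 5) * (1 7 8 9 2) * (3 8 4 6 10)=(1 9 2)(3 5 7 4 6 10)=[0, 9, 1, 5, 6, 7, 10, 4, 8, 2, 3]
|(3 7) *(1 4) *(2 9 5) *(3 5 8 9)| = 4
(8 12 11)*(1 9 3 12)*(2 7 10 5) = (1 9 3 12 11 8)(2 7 10 5) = [0, 9, 7, 12, 4, 2, 6, 10, 1, 3, 5, 8, 11]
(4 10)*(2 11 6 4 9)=[0, 1, 11, 3, 10, 5, 4, 7, 8, 2, 9, 6]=(2 11 6 4 10 9)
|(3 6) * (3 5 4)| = 4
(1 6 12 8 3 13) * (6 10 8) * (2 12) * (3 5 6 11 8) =(1 10 3 13)(2 12 11 8 5 6) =[0, 10, 12, 13, 4, 6, 2, 7, 5, 9, 3, 8, 11, 1]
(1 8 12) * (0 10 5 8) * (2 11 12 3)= (0 10 5 8 3 2 11 12 1)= [10, 0, 11, 2, 4, 8, 6, 7, 3, 9, 5, 12, 1]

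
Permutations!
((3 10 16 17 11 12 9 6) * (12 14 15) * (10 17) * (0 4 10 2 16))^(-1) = (0 10 4)(2 16)(3 6 9 12 15 14 11 17) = ((0 4 10)(2 16)(3 17 11 14 15 12 9 6))^(-1)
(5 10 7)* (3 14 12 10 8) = (3 14 12 10 7 5 8) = [0, 1, 2, 14, 4, 8, 6, 5, 3, 9, 7, 11, 10, 13, 12]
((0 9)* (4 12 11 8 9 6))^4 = (0 11 6 8 4 9 12)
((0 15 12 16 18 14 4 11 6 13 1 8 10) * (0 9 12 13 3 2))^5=(0 10 14 2 8 18 3 1 16 6 13 12 11 15 9 4)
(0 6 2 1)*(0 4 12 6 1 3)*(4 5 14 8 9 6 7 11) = (0 1 5 14 8 9 6 2 3)(4 12 7 11) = [1, 5, 3, 0, 12, 14, 2, 11, 9, 6, 10, 4, 7, 13, 8]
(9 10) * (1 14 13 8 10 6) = (1 14 13 8 10 9 6) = [0, 14, 2, 3, 4, 5, 1, 7, 10, 6, 9, 11, 12, 8, 13]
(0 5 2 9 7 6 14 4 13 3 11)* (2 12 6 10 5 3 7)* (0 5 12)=[3, 1, 9, 11, 13, 0, 14, 10, 8, 2, 12, 5, 6, 7, 4]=(0 3 11 5)(2 9)(4 13 7 10 12 6 14)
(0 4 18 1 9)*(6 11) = (0 4 18 1 9)(6 11) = [4, 9, 2, 3, 18, 5, 11, 7, 8, 0, 10, 6, 12, 13, 14, 15, 16, 17, 1]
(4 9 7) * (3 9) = (3 9 7 4) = [0, 1, 2, 9, 3, 5, 6, 4, 8, 7]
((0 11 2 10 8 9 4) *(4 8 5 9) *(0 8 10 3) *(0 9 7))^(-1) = (0 7 5 10 9 3 2 11)(4 8)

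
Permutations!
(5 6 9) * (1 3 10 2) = (1 3 10 2)(5 6 9) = [0, 3, 1, 10, 4, 6, 9, 7, 8, 5, 2]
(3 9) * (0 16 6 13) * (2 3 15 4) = (0 16 6 13)(2 3 9 15 4) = [16, 1, 3, 9, 2, 5, 13, 7, 8, 15, 10, 11, 12, 0, 14, 4, 6]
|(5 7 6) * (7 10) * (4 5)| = |(4 5 10 7 6)| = 5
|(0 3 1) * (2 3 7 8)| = 6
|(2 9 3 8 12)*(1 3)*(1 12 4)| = |(1 3 8 4)(2 9 12)| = 12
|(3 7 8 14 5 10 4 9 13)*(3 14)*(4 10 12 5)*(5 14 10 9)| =12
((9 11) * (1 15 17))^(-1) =(1 17 15)(9 11)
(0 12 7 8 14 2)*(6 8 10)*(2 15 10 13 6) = (0 12 7 13 6 8 14 15 10 2) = [12, 1, 0, 3, 4, 5, 8, 13, 14, 9, 2, 11, 7, 6, 15, 10]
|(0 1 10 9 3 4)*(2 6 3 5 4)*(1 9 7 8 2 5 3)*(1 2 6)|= 30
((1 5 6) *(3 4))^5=((1 5 6)(3 4))^5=(1 6 5)(3 4)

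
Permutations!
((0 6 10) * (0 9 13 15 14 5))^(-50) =((0 6 10 9 13 15 14 5))^(-50) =(0 14 13 10)(5 15 9 6)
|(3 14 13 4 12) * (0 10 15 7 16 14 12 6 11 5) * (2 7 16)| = |(0 10 15 16 14 13 4 6 11 5)(2 7)(3 12)| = 10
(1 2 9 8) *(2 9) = [0, 9, 2, 3, 4, 5, 6, 7, 1, 8] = (1 9 8)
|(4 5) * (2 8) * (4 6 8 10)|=6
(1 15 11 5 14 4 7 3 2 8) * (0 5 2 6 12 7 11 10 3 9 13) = (0 5 14 4 11 2 8 1 15 10 3 6 12 7 9 13) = [5, 15, 8, 6, 11, 14, 12, 9, 1, 13, 3, 2, 7, 0, 4, 10]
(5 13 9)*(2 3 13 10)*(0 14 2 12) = [14, 1, 3, 13, 4, 10, 6, 7, 8, 5, 12, 11, 0, 9, 2] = (0 14 2 3 13 9 5 10 12)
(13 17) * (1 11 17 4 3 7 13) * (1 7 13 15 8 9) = (1 11 17 7 15 8 9)(3 13 4) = [0, 11, 2, 13, 3, 5, 6, 15, 9, 1, 10, 17, 12, 4, 14, 8, 16, 7]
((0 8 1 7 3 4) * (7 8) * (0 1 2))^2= ((0 7 3 4 1 8 2))^2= (0 3 1 2 7 4 8)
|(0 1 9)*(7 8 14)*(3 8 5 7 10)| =12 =|(0 1 9)(3 8 14 10)(5 7)|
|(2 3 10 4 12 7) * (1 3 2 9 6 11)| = 9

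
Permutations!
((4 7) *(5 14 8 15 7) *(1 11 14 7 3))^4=((1 11 14 8 15 3)(4 5 7))^4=(1 15 14)(3 8 11)(4 5 7)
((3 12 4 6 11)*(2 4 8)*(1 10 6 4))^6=((1 10 6 11 3 12 8 2))^6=(1 8 3 6)(2 12 11 10)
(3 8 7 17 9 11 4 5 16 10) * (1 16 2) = (1 16 10 3 8 7 17 9 11 4 5 2) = [0, 16, 1, 8, 5, 2, 6, 17, 7, 11, 3, 4, 12, 13, 14, 15, 10, 9]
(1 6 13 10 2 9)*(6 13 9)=[0, 13, 6, 3, 4, 5, 9, 7, 8, 1, 2, 11, 12, 10]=(1 13 10 2 6 9)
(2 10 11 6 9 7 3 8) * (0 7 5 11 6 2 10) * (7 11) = (0 11 2)(3 8 10 6 9 5 7) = [11, 1, 0, 8, 4, 7, 9, 3, 10, 5, 6, 2]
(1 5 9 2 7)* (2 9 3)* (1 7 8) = (9)(1 5 3 2 8) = [0, 5, 8, 2, 4, 3, 6, 7, 1, 9]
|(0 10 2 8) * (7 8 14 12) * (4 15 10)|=9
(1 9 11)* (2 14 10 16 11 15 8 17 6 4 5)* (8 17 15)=(1 9 8 15 17 6 4 5 2 14 10 16 11)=[0, 9, 14, 3, 5, 2, 4, 7, 15, 8, 16, 1, 12, 13, 10, 17, 11, 6]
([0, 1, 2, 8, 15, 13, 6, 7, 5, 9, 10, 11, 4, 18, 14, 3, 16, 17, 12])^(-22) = [0, 1, 2, 5, 3, 18, 6, 7, 13, 9, 10, 11, 15, 12, 14, 8, 16, 17, 4]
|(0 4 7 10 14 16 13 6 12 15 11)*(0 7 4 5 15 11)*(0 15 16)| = 10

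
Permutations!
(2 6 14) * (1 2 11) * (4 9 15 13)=(1 2 6 14 11)(4 9 15 13)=[0, 2, 6, 3, 9, 5, 14, 7, 8, 15, 10, 1, 12, 4, 11, 13]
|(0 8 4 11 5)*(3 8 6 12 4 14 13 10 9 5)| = |(0 6 12 4 11 3 8 14 13 10 9 5)| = 12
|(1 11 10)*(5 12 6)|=3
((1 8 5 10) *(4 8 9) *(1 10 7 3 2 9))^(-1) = (10)(2 3 7 5 8 4 9)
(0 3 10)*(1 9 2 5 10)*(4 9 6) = (0 3 1 6 4 9 2 5 10) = [3, 6, 5, 1, 9, 10, 4, 7, 8, 2, 0]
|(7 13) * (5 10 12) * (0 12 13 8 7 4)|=6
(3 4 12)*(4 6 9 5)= (3 6 9 5 4 12)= [0, 1, 2, 6, 12, 4, 9, 7, 8, 5, 10, 11, 3]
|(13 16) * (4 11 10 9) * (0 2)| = 4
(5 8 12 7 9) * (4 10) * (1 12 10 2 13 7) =(1 12)(2 13 7 9 5 8 10 4) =[0, 12, 13, 3, 2, 8, 6, 9, 10, 5, 4, 11, 1, 7]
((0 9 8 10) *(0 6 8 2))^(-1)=(0 2 9)(6 10 8)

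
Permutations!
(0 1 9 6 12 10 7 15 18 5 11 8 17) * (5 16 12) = (0 1 9 6 5 11 8 17)(7 15 18 16 12 10) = [1, 9, 2, 3, 4, 11, 5, 15, 17, 6, 7, 8, 10, 13, 14, 18, 12, 0, 16]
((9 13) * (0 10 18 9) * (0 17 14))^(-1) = ((0 10 18 9 13 17 14))^(-1) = (0 14 17 13 9 18 10)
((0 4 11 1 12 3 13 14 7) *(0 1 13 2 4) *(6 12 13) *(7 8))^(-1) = (1 7 8 14 13)(2 3 12 6 11 4)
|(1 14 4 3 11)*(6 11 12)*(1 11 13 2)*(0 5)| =8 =|(0 5)(1 14 4 3 12 6 13 2)|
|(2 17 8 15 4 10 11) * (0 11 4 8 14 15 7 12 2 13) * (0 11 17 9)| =|(0 17 14 15 8 7 12 2 9)(4 10)(11 13)| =18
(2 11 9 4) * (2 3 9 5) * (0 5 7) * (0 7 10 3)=(0 5 2 11 10 3 9 4)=[5, 1, 11, 9, 0, 2, 6, 7, 8, 4, 3, 10]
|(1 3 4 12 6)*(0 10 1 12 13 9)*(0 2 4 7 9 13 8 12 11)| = |(13)(0 10 1 3 7 9 2 4 8 12 6 11)| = 12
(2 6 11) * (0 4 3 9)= [4, 1, 6, 9, 3, 5, 11, 7, 8, 0, 10, 2]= (0 4 3 9)(2 6 11)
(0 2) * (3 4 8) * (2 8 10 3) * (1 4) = (0 8 2)(1 4 10 3) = [8, 4, 0, 1, 10, 5, 6, 7, 2, 9, 3]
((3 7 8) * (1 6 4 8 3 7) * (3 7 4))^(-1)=((1 6 3)(4 8))^(-1)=(1 3 6)(4 8)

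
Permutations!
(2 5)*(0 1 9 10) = (0 1 9 10)(2 5) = [1, 9, 5, 3, 4, 2, 6, 7, 8, 10, 0]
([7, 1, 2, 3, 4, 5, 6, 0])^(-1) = (0 7)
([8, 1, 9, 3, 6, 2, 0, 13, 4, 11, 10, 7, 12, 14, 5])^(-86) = (0 4)(2 14 7 9 5 13 11)(6 8)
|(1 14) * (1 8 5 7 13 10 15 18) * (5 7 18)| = |(1 14 8 7 13 10 15 5 18)| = 9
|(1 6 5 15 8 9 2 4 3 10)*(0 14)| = 10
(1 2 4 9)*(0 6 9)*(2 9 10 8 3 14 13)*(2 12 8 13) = [6, 9, 4, 14, 0, 5, 10, 7, 3, 1, 13, 11, 8, 12, 2] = (0 6 10 13 12 8 3 14 2 4)(1 9)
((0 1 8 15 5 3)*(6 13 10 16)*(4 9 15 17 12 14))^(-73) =((0 1 8 17 12 14 4 9 15 5 3)(6 13 10 16))^(-73) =(0 12 15 1 14 5 8 4 3 17 9)(6 16 10 13)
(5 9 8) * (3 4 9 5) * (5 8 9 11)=[0, 1, 2, 4, 11, 8, 6, 7, 3, 9, 10, 5]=(3 4 11 5 8)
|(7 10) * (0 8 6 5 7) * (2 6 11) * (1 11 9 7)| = 5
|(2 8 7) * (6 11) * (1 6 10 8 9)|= 8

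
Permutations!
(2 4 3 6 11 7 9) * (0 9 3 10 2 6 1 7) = (0 9 6 11)(1 7 3)(2 4 10) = [9, 7, 4, 1, 10, 5, 11, 3, 8, 6, 2, 0]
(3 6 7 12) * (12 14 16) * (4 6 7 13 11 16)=(3 7 14 4 6 13 11 16 12)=[0, 1, 2, 7, 6, 5, 13, 14, 8, 9, 10, 16, 3, 11, 4, 15, 12]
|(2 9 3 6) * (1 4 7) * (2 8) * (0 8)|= 6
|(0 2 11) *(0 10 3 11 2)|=3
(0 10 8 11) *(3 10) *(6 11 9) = (0 3 10 8 9 6 11) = [3, 1, 2, 10, 4, 5, 11, 7, 9, 6, 8, 0]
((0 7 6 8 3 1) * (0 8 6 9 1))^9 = (0 1)(3 9)(7 8)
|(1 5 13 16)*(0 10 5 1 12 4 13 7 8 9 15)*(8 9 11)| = 12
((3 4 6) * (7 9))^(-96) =(9)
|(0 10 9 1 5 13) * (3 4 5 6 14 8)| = |(0 10 9 1 6 14 8 3 4 5 13)| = 11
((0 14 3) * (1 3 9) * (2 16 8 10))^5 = ((0 14 9 1 3)(2 16 8 10))^5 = (2 16 8 10)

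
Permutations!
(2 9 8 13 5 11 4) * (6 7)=(2 9 8 13 5 11 4)(6 7)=[0, 1, 9, 3, 2, 11, 7, 6, 13, 8, 10, 4, 12, 5]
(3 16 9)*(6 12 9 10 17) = [0, 1, 2, 16, 4, 5, 12, 7, 8, 3, 17, 11, 9, 13, 14, 15, 10, 6] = (3 16 10 17 6 12 9)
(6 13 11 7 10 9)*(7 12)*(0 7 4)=(0 7 10 9 6 13 11 12 4)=[7, 1, 2, 3, 0, 5, 13, 10, 8, 6, 9, 12, 4, 11]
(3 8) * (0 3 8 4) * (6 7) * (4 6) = (8)(0 3 6 7 4) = [3, 1, 2, 6, 0, 5, 7, 4, 8]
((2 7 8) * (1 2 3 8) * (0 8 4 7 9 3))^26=(1 9 4)(2 3 7)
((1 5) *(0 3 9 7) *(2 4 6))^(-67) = ((0 3 9 7)(1 5)(2 4 6))^(-67) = (0 3 9 7)(1 5)(2 6 4)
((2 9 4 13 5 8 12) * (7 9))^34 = ((2 7 9 4 13 5 8 12))^34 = (2 9 13 8)(4 5 12 7)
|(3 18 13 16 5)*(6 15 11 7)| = |(3 18 13 16 5)(6 15 11 7)| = 20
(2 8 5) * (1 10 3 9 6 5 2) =(1 10 3 9 6 5)(2 8) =[0, 10, 8, 9, 4, 1, 5, 7, 2, 6, 3]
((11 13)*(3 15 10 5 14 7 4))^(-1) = ((3 15 10 5 14 7 4)(11 13))^(-1) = (3 4 7 14 5 10 15)(11 13)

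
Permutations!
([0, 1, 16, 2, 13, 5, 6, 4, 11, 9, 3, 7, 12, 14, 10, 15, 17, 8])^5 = (2 7 3 11 10 8 14 17 13 16 4)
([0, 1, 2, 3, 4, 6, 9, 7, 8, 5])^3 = [0, 1, 2, 3, 4, 5, 6, 7, 8, 9]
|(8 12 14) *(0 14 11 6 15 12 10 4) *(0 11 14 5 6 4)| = |(0 5 6 15 12 14 8 10)(4 11)| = 8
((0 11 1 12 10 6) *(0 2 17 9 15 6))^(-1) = (0 10 12 1 11)(2 6 15 9 17)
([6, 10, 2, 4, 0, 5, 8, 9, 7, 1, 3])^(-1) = (0 4 3 10 1 9 7 8 6)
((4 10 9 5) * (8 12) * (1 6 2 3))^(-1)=((1 6 2 3)(4 10 9 5)(8 12))^(-1)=(1 3 2 6)(4 5 9 10)(8 12)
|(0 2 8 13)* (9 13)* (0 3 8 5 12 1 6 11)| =28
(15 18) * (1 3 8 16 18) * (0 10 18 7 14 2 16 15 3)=(0 10 18 3 8 15 1)(2 16 7 14)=[10, 0, 16, 8, 4, 5, 6, 14, 15, 9, 18, 11, 12, 13, 2, 1, 7, 17, 3]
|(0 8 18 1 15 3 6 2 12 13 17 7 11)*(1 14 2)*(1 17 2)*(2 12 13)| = 33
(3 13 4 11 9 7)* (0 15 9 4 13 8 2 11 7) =(0 15 9)(2 11 4 7 3 8) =[15, 1, 11, 8, 7, 5, 6, 3, 2, 0, 10, 4, 12, 13, 14, 9]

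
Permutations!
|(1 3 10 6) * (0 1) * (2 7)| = 10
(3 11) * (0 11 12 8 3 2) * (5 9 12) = [11, 1, 0, 5, 4, 9, 6, 7, 3, 12, 10, 2, 8] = (0 11 2)(3 5 9 12 8)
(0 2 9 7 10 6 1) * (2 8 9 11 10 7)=(0 8 9 2 11 10 6 1)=[8, 0, 11, 3, 4, 5, 1, 7, 9, 2, 6, 10]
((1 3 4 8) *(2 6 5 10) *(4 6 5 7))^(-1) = (1 8 4 7 6 3)(2 10 5)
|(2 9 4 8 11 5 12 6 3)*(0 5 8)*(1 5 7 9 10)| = |(0 7 9 4)(1 5 12 6 3 2 10)(8 11)| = 28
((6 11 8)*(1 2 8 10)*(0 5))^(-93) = (0 5)(1 6)(2 11)(8 10)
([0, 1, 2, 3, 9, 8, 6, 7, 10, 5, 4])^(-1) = (4 10 8 5 9)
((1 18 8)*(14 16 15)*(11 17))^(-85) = ((1 18 8)(11 17)(14 16 15))^(-85) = (1 8 18)(11 17)(14 15 16)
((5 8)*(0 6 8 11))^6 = (0 6 8 5 11)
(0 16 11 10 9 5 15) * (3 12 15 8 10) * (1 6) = (0 16 11 3 12 15)(1 6)(5 8 10 9) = [16, 6, 2, 12, 4, 8, 1, 7, 10, 5, 9, 3, 15, 13, 14, 0, 11]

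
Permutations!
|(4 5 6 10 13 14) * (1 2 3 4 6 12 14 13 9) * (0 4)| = |(0 4 5 12 14 6 10 9 1 2 3)| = 11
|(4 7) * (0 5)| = |(0 5)(4 7)| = 2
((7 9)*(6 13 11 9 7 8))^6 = ((6 13 11 9 8))^6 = (6 13 11 9 8)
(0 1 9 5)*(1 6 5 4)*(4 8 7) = (0 6 5)(1 9 8 7 4) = [6, 9, 2, 3, 1, 0, 5, 4, 7, 8]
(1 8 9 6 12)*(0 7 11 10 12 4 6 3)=(0 7 11 10 12 1 8 9 3)(4 6)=[7, 8, 2, 0, 6, 5, 4, 11, 9, 3, 12, 10, 1]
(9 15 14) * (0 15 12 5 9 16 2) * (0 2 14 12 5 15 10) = [10, 1, 2, 3, 4, 9, 6, 7, 8, 5, 0, 11, 15, 13, 16, 12, 14] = (0 10)(5 9)(12 15)(14 16)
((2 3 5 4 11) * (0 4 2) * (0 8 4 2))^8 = (4 8 11)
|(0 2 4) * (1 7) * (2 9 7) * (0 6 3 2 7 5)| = 12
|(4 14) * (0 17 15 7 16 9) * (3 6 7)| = |(0 17 15 3 6 7 16 9)(4 14)| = 8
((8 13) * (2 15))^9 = (2 15)(8 13)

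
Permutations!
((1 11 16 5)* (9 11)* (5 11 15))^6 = (16)(1 15)(5 9)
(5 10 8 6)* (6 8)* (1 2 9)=[0, 2, 9, 3, 4, 10, 5, 7, 8, 1, 6]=(1 2 9)(5 10 6)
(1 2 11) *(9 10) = (1 2 11)(9 10) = [0, 2, 11, 3, 4, 5, 6, 7, 8, 10, 9, 1]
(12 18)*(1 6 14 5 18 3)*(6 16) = (1 16 6 14 5 18 12 3) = [0, 16, 2, 1, 4, 18, 14, 7, 8, 9, 10, 11, 3, 13, 5, 15, 6, 17, 12]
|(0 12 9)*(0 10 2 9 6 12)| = |(2 9 10)(6 12)| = 6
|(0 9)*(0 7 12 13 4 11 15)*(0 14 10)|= 10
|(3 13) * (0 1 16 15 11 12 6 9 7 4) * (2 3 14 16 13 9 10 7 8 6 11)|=|(0 1 13 14 16 15 2 3 9 8 6 10 7 4)(11 12)|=14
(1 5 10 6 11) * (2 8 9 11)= (1 5 10 6 2 8 9 11)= [0, 5, 8, 3, 4, 10, 2, 7, 9, 11, 6, 1]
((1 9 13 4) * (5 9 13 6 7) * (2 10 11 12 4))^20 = (1 4 12 11 10 2 13)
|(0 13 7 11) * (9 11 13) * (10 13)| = 3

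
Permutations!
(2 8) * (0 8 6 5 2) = (0 8)(2 6 5) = [8, 1, 6, 3, 4, 2, 5, 7, 0]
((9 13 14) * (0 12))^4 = (9 13 14)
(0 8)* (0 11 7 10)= (0 8 11 7 10)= [8, 1, 2, 3, 4, 5, 6, 10, 11, 9, 0, 7]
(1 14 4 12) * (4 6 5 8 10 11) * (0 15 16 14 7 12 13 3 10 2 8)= [15, 7, 8, 10, 13, 0, 5, 12, 2, 9, 11, 4, 1, 3, 6, 16, 14]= (0 15 16 14 6 5)(1 7 12)(2 8)(3 10 11 4 13)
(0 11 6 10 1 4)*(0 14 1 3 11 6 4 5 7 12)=(0 6 10 3 11 4 14 1 5 7 12)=[6, 5, 2, 11, 14, 7, 10, 12, 8, 9, 3, 4, 0, 13, 1]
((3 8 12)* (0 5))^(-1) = (0 5)(3 12 8)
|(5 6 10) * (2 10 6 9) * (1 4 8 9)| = 7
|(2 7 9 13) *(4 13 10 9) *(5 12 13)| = 6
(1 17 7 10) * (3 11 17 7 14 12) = (1 7 10)(3 11 17 14 12) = [0, 7, 2, 11, 4, 5, 6, 10, 8, 9, 1, 17, 3, 13, 12, 15, 16, 14]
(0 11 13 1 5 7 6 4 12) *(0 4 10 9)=[11, 5, 2, 3, 12, 7, 10, 6, 8, 0, 9, 13, 4, 1]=(0 11 13 1 5 7 6 10 9)(4 12)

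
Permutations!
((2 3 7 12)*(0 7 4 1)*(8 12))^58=((0 7 8 12 2 3 4 1))^58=(0 8 2 4)(1 7 12 3)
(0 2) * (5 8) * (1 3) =(0 2)(1 3)(5 8) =[2, 3, 0, 1, 4, 8, 6, 7, 5]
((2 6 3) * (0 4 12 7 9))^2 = ((0 4 12 7 9)(2 6 3))^2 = (0 12 9 4 7)(2 3 6)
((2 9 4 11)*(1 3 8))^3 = (2 11 4 9)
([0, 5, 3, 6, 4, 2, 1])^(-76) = [0, 6, 5, 2, 4, 1, 3]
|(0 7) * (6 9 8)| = |(0 7)(6 9 8)| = 6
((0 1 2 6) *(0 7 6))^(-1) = ((0 1 2)(6 7))^(-1) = (0 2 1)(6 7)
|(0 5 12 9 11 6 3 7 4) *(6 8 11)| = 8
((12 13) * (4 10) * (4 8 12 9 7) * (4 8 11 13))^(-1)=((4 10 11 13 9 7 8 12))^(-1)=(4 12 8 7 9 13 11 10)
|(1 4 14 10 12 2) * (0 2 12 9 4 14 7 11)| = 9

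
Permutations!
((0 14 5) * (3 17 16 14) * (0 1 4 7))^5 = ((0 3 17 16 14 5 1 4 7))^5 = (0 5 3 1 17 4 16 7 14)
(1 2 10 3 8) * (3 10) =(10)(1 2 3 8) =[0, 2, 3, 8, 4, 5, 6, 7, 1, 9, 10]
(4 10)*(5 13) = (4 10)(5 13) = [0, 1, 2, 3, 10, 13, 6, 7, 8, 9, 4, 11, 12, 5]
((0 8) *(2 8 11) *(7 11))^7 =((0 7 11 2 8))^7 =(0 11 8 7 2)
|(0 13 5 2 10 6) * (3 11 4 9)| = |(0 13 5 2 10 6)(3 11 4 9)| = 12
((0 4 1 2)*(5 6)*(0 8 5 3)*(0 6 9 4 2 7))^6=((0 2 8 5 9 4 1 7)(3 6))^6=(0 1 9 8)(2 7 4 5)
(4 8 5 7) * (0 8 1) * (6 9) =(0 8 5 7 4 1)(6 9) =[8, 0, 2, 3, 1, 7, 9, 4, 5, 6]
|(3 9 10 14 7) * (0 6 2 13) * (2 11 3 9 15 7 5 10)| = |(0 6 11 3 15 7 9 2 13)(5 10 14)| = 9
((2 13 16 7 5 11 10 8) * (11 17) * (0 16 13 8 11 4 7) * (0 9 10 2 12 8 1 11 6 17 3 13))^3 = ((0 16 9 10 6 17 4 7 5 3 13)(1 11 2)(8 12))^3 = (0 10 4 3 16 6 7 13 9 17 5)(8 12)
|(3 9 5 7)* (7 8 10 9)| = 4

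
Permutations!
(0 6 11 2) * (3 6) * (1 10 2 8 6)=[3, 10, 0, 1, 4, 5, 11, 7, 6, 9, 2, 8]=(0 3 1 10 2)(6 11 8)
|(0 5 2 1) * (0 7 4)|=|(0 5 2 1 7 4)|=6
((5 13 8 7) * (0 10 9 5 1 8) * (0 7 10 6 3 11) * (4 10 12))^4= (1 10 7 4 13 12 5 8 9)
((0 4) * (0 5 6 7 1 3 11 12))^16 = ((0 4 5 6 7 1 3 11 12))^16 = (0 11 1 6 4 12 3 7 5)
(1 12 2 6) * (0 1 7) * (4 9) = (0 1 12 2 6 7)(4 9) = [1, 12, 6, 3, 9, 5, 7, 0, 8, 4, 10, 11, 2]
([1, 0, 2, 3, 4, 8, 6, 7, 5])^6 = (8)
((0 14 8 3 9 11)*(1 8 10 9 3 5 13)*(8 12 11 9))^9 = (14)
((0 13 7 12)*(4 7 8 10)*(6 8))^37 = (0 4 6 12 10 13 7 8)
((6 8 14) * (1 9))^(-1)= (1 9)(6 14 8)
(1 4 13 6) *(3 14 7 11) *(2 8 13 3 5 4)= [0, 2, 8, 14, 3, 4, 1, 11, 13, 9, 10, 5, 12, 6, 7]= (1 2 8 13 6)(3 14 7 11 5 4)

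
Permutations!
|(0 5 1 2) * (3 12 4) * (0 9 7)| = 6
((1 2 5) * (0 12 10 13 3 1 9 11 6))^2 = (0 10 3 2 9 6 12 13 1 5 11) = ((0 12 10 13 3 1 2 5 9 11 6))^2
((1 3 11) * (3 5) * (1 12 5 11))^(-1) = ((1 11 12 5 3))^(-1) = (1 3 5 12 11)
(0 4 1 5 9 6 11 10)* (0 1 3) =(0 4 3)(1 5 9 6 11 10) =[4, 5, 2, 0, 3, 9, 11, 7, 8, 6, 1, 10]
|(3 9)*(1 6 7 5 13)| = |(1 6 7 5 13)(3 9)| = 10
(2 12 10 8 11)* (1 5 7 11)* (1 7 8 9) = (1 5 8 7 11 2 12 10 9) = [0, 5, 12, 3, 4, 8, 6, 11, 7, 1, 9, 2, 10]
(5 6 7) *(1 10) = (1 10)(5 6 7) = [0, 10, 2, 3, 4, 6, 7, 5, 8, 9, 1]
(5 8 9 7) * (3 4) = (3 4)(5 8 9 7) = [0, 1, 2, 4, 3, 8, 6, 5, 9, 7]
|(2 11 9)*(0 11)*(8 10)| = |(0 11 9 2)(8 10)| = 4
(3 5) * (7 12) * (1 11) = (1 11)(3 5)(7 12) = [0, 11, 2, 5, 4, 3, 6, 12, 8, 9, 10, 1, 7]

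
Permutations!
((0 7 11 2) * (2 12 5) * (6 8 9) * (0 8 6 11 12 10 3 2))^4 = ((0 7 12 5)(2 8 9 11 10 3))^4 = (12)(2 10 9)(3 11 8)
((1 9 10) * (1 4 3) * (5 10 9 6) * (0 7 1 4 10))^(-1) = ((10)(0 7 1 6 5)(3 4))^(-1) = (10)(0 5 6 1 7)(3 4)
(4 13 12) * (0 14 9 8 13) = (0 14 9 8 13 12 4) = [14, 1, 2, 3, 0, 5, 6, 7, 13, 8, 10, 11, 4, 12, 9]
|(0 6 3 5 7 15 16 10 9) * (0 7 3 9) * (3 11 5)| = 14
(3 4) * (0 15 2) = (0 15 2)(3 4) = [15, 1, 0, 4, 3, 5, 6, 7, 8, 9, 10, 11, 12, 13, 14, 2]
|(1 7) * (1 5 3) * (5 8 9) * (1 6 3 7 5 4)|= 6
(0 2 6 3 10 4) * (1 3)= (0 2 6 1 3 10 4)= [2, 3, 6, 10, 0, 5, 1, 7, 8, 9, 4]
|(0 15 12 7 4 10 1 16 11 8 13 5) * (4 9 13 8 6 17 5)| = 14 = |(0 15 12 7 9 13 4 10 1 16 11 6 17 5)|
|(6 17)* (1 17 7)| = 4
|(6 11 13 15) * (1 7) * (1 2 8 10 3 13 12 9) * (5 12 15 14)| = 33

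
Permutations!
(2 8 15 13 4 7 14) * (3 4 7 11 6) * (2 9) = (2 8 15 13 7 14 9)(3 4 11 6) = [0, 1, 8, 4, 11, 5, 3, 14, 15, 2, 10, 6, 12, 7, 9, 13]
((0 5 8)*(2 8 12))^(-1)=((0 5 12 2 8))^(-1)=(0 8 2 12 5)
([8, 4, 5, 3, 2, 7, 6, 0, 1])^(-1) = (0 7 5 2 4 1 8)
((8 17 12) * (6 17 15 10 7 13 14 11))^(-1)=((6 17 12 8 15 10 7 13 14 11))^(-1)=(6 11 14 13 7 10 15 8 12 17)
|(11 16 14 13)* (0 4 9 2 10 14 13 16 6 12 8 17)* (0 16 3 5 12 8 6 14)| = |(0 4 9 2 10)(3 5 12 6 8 17 16 13 11 14)| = 10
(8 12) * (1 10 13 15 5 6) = (1 10 13 15 5 6)(8 12) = [0, 10, 2, 3, 4, 6, 1, 7, 12, 9, 13, 11, 8, 15, 14, 5]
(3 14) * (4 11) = (3 14)(4 11) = [0, 1, 2, 14, 11, 5, 6, 7, 8, 9, 10, 4, 12, 13, 3]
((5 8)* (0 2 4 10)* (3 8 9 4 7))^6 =(0 9 3)(2 4 8)(5 7 10)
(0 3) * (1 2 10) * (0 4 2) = (0 3 4 2 10 1) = [3, 0, 10, 4, 2, 5, 6, 7, 8, 9, 1]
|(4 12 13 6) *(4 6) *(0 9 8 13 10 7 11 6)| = |(0 9 8 13 4 12 10 7 11 6)| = 10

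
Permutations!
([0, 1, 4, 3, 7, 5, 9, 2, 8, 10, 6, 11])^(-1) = (11)(2 7 4)(6 10 9)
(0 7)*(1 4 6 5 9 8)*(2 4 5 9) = (0 7)(1 5 2 4 6 9 8) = [7, 5, 4, 3, 6, 2, 9, 0, 1, 8]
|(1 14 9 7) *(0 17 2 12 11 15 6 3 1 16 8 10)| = 15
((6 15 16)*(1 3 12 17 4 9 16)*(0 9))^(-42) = ((0 9 16 6 15 1 3 12 17 4))^(-42) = (0 17 3 15 16)(1 6 9 4 12)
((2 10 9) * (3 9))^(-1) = (2 9 3 10) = ((2 10 3 9))^(-1)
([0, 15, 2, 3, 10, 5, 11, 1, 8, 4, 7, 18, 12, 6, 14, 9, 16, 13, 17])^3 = (1 4)(6 17 11 13 18)(7 9)(10 15)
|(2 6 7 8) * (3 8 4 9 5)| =|(2 6 7 4 9 5 3 8)| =8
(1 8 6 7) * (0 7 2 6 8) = (8)(0 7 1)(2 6) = [7, 0, 6, 3, 4, 5, 2, 1, 8]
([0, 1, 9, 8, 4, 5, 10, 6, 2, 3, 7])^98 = (2 3)(6 7 10)(8 9)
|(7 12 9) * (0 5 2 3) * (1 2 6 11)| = 21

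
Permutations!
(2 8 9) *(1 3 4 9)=(1 3 4 9 2 8)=[0, 3, 8, 4, 9, 5, 6, 7, 1, 2]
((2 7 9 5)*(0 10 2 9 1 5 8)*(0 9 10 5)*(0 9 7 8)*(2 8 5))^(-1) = ((0 2 5 10 8 7 1 9))^(-1) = (0 9 1 7 8 10 5 2)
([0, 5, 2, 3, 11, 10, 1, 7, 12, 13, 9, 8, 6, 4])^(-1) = [0, 6, 2, 3, 13, 1, 12, 7, 11, 10, 5, 4, 8, 9]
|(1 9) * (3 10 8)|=6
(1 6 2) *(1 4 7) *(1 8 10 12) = (1 6 2 4 7 8 10 12) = [0, 6, 4, 3, 7, 5, 2, 8, 10, 9, 12, 11, 1]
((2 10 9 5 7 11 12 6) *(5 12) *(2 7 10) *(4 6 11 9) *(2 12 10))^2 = ((2 12 11 5)(4 6 7 9 10))^2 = (2 11)(4 7 10 6 9)(5 12)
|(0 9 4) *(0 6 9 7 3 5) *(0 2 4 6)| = |(0 7 3 5 2 4)(6 9)| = 6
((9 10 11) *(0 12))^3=(0 12)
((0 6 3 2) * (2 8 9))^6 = ((0 6 3 8 9 2))^6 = (9)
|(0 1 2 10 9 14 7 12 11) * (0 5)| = |(0 1 2 10 9 14 7 12 11 5)| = 10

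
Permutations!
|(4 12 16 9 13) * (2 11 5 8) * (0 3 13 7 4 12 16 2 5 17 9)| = 22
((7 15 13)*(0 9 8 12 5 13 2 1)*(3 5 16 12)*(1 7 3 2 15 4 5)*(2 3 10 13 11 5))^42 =((0 9 8 3 1)(2 7 4)(5 11)(10 13)(12 16))^42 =(16)(0 8 1 9 3)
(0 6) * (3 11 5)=(0 6)(3 11 5)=[6, 1, 2, 11, 4, 3, 0, 7, 8, 9, 10, 5]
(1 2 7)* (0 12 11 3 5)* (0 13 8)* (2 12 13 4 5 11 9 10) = (0 13 8)(1 12 9 10 2 7)(3 11)(4 5) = [13, 12, 7, 11, 5, 4, 6, 1, 0, 10, 2, 3, 9, 8]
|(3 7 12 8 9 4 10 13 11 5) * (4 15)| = |(3 7 12 8 9 15 4 10 13 11 5)| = 11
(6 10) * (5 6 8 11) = (5 6 10 8 11) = [0, 1, 2, 3, 4, 6, 10, 7, 11, 9, 8, 5]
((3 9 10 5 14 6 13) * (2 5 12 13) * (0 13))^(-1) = ((0 13 3 9 10 12)(2 5 14 6))^(-1) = (0 12 10 9 3 13)(2 6 14 5)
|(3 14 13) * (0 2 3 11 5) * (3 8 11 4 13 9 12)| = |(0 2 8 11 5)(3 14 9 12)(4 13)| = 20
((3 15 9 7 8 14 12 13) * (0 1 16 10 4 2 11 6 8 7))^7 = ((0 1 16 10 4 2 11 6 8 14 12 13 3 15 9))^7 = (0 6 9 11 15 2 3 4 13 10 12 16 14 1 8)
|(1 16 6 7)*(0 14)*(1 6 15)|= 6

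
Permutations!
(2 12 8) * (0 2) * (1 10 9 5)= [2, 10, 12, 3, 4, 1, 6, 7, 0, 5, 9, 11, 8]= (0 2 12 8)(1 10 9 5)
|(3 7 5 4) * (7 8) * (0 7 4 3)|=|(0 7 5 3 8 4)|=6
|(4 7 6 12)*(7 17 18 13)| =|(4 17 18 13 7 6 12)| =7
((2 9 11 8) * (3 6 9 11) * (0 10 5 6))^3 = (11)(0 6)(3 5)(9 10)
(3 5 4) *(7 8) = (3 5 4)(7 8) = [0, 1, 2, 5, 3, 4, 6, 8, 7]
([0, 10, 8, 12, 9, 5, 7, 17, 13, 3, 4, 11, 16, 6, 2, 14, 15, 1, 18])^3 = (18)(1 9 16 2 6)(3 15 8 7 10)(4 12 14 13 17)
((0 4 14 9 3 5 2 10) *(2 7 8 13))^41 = ((0 4 14 9 3 5 7 8 13 2 10))^41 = (0 13 5 14 10 8 3 4 2 7 9)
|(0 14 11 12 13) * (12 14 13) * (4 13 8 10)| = |(0 8 10 4 13)(11 14)| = 10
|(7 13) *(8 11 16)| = 6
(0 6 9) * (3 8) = (0 6 9)(3 8) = [6, 1, 2, 8, 4, 5, 9, 7, 3, 0]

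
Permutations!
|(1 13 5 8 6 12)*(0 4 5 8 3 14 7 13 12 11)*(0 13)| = 12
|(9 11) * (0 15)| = 2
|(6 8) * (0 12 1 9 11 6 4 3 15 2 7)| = |(0 12 1 9 11 6 8 4 3 15 2 7)| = 12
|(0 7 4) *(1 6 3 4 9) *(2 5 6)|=9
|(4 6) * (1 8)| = 2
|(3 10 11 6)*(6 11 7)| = 4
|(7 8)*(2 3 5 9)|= 4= |(2 3 5 9)(7 8)|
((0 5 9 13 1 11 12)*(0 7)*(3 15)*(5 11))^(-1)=(0 7 12 11)(1 13 9 5)(3 15)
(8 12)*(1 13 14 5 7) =(1 13 14 5 7)(8 12) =[0, 13, 2, 3, 4, 7, 6, 1, 12, 9, 10, 11, 8, 14, 5]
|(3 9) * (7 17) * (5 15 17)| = 4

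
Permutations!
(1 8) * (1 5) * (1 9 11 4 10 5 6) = (1 8 6)(4 10 5 9 11) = [0, 8, 2, 3, 10, 9, 1, 7, 6, 11, 5, 4]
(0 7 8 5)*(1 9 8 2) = [7, 9, 1, 3, 4, 0, 6, 2, 5, 8] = (0 7 2 1 9 8 5)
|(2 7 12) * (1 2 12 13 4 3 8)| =7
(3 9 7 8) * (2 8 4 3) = [0, 1, 8, 9, 3, 5, 6, 4, 2, 7] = (2 8)(3 9 7 4)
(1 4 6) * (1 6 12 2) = (1 4 12 2) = [0, 4, 1, 3, 12, 5, 6, 7, 8, 9, 10, 11, 2]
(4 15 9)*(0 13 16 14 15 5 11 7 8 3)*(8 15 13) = (0 8 3)(4 5 11 7 15 9)(13 16 14) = [8, 1, 2, 0, 5, 11, 6, 15, 3, 4, 10, 7, 12, 16, 13, 9, 14]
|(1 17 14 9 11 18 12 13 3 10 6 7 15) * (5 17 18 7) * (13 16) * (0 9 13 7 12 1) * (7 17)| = 14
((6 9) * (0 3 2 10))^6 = ((0 3 2 10)(6 9))^6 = (0 2)(3 10)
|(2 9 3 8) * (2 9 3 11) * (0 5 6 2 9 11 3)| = 4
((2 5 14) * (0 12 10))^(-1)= ((0 12 10)(2 5 14))^(-1)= (0 10 12)(2 14 5)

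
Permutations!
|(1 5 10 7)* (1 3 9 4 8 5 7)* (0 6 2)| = |(0 6 2)(1 7 3 9 4 8 5 10)| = 24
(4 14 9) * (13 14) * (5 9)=(4 13 14 5 9)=[0, 1, 2, 3, 13, 9, 6, 7, 8, 4, 10, 11, 12, 14, 5]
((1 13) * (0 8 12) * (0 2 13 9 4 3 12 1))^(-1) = ((0 8 1 9 4 3 12 2 13))^(-1) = (0 13 2 12 3 4 9 1 8)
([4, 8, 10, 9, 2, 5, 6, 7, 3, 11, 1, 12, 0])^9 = (0 12 11 9 3 8 1 10 2 4)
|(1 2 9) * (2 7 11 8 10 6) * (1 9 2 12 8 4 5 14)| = 12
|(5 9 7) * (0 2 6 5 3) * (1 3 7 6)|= 12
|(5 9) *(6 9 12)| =|(5 12 6 9)| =4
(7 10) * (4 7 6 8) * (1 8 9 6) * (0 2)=(0 2)(1 8 4 7 10)(6 9)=[2, 8, 0, 3, 7, 5, 9, 10, 4, 6, 1]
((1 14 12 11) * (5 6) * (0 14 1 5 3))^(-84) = (14)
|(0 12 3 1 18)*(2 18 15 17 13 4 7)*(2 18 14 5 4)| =13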